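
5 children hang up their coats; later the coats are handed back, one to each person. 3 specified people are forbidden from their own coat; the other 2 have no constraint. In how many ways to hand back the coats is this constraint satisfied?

64

Let A_j be the event that the j-th constrained one is fixed. By inclusion-exclusion over the 3 events:
Σ_{j=0}^{3} (-1)^j C(3,j)(5-j)!
= C(3,0)·5! - C(3,1)·4! + C(3,2)·3! - C(3,3)·2!
= 120 - 72 + 18 - 2
= 64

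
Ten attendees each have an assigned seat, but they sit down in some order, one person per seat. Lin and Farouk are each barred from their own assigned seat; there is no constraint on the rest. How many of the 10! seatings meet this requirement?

2943360

Inclusion-exclusion on the 2 forbidden self-matches:
Σ_{j=0}^{2} (-1)^j C(2,j)(10-j)!
= C(2,0)·10! - C(2,1)·9! + C(2,2)·8!
= 3628800 - 725760 + 40320
= 2943360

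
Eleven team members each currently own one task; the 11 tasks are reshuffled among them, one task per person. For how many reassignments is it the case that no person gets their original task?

14684570

!11 is the nearest integer to 11!/e.
11! = 39916800, and 39916800/e ≈ 14684570.08, so !11 = 14684570.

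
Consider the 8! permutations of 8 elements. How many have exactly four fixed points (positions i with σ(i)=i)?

630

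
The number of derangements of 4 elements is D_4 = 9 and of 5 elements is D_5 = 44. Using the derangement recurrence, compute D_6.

265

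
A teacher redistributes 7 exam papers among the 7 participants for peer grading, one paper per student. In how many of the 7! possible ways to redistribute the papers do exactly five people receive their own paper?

Choose which 5 of the 7 are fixed: C(7,5) = 21.
The other 2 form a derangement: !2 = 1.
Total: 21 × 1 = 21.

21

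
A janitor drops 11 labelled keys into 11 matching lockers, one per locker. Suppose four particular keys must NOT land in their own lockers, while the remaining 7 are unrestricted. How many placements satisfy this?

27422640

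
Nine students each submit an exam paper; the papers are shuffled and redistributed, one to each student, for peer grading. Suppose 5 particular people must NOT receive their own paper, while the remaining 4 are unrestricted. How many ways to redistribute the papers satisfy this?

205056

Inclusion-exclusion on the 5 forbidden self-matches:
Σ_{j=0}^{5} (-1)^j C(5,j)(9-j)!
= C(5,0)·9! - C(5,1)·8! + C(5,2)·7! - C(5,3)·6! + C(5,4)·5! - C(5,5)·4!
= 362880 - 201600 + 50400 - 7200 + 600 - 24
= 205056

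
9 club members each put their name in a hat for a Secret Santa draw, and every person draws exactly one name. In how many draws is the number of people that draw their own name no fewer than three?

29143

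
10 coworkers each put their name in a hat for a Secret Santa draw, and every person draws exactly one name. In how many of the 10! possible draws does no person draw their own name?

!10 is the nearest integer to 10!/e.
10! = 3628800, and 3628800/e ≈ 1334960.92, so !10 = 1334961.

1334961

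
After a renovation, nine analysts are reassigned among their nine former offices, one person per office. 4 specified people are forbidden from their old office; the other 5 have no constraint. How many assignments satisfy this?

229080

Let A_j be the event that the j-th constrained one is fixed. By inclusion-exclusion over the 4 events:
Σ_{j=0}^{4} (-1)^j C(4,j)(9-j)!
= C(4,0)·9! - C(4,1)·8! + C(4,2)·7! - C(4,3)·6! + C(4,4)·5!
= 362880 - 161280 + 30240 - 2880 + 120
= 229080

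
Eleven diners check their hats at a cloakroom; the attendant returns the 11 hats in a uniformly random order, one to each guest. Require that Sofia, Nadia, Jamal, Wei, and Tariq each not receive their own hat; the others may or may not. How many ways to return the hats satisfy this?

Inclusion-exclusion on the 5 forbidden self-matches:
Σ_{j=0}^{5} (-1)^j C(5,j)(11-j)!
= C(5,0)·11! - C(5,1)·10! + C(5,2)·9! - C(5,3)·8! + C(5,4)·7! - C(5,5)·6!
= 39916800 - 18144000 + 3628800 - 403200 + 25200 - 720
= 25022880

25022880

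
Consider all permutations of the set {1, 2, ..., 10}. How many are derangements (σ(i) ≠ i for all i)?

1334961

!10 is the nearest integer to 10!/e.
10! = 3628800, and 3628800/e ≈ 1334960.92, so !10 = 1334961.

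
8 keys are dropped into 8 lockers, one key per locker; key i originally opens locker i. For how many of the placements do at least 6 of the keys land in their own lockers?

29

# with exactly i fixed is C(8,i)·!(8-i); sum over i=6..8:
  i=6: C(8,6)·!2 = 28·1 = 28
  i=7: C(8,7)·!1 = 8·0 = 0
  i=8: C(8,8)·!0 = 1·1 = 1
Total = 29.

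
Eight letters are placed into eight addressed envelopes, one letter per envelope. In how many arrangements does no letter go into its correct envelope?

Use !n = (n-1)(!(n-1) + !(n-2)).
!8 = 7·(1854 + 265) = 7·2119 = 14833

14833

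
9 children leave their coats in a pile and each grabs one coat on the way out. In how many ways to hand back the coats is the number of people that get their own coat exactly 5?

Choose which 5 of the 9 are fixed: C(9,5) = 126.
The remaining 4 must be deranged: !4 = 9.
Total: 126 × 9 = 1134.

1134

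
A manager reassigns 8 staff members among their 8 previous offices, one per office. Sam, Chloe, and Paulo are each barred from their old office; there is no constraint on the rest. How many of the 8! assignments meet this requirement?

Let A_j be the event that the j-th constrained one is fixed. By inclusion-exclusion over the 3 events:
Σ_{j=0}^{3} (-1)^j C(3,j)(8-j)!
= C(3,0)·8! - C(3,1)·7! + C(3,2)·6! - C(3,3)·5!
= 40320 - 15120 + 2160 - 120
= 27240

27240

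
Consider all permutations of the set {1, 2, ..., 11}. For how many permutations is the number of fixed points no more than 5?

39893116

Sum C(11,i)·!(11-i) for i = 0..5:
  i=0: C(11,0)·!11 = 1·14684570 = 14684570
  i=1: C(11,1)·!10 = 11·1334961 = 14684571
  i=2: C(11,2)·!9 = 55·133496 = 7342280
  i=3: C(11,3)·!8 = 165·14833 = 2447445
  i=4: C(11,4)·!7 = 330·1854 = 611820
  i=5: C(11,5)·!6 = 462·265 = 122430
Total = 39893116.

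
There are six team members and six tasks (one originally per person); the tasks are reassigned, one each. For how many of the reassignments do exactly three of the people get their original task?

40

Choose which 3 of the 6 are fixed: C(6,3) = 20.
The remaining 3 must be deranged: !3 = 2.
Total: 20 × 2 = 40.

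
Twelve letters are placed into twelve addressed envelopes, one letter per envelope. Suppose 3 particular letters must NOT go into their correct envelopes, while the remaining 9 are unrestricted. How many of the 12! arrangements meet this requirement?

Let A_j be the event that the j-th constrained one is fixed. By inclusion-exclusion over the 3 events:
Σ_{j=0}^{3} (-1)^j C(3,j)(12-j)!
= C(3,0)·12! - C(3,1)·11! + C(3,2)·10! - C(3,3)·9!
= 479001600 - 119750400 + 10886400 - 362880
= 369774720

369774720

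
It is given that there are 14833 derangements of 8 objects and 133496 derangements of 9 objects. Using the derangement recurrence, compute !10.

!10 = (10-1)·(!9 + !8) = 9·(133496 + 14833) = 9·148329 = 1334961.

1334961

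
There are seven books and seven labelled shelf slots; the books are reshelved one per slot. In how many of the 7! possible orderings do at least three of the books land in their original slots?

Sum C(7,i)·!(7-i) for i = 3..7:
  i=3: C(7,3)·!4 = 35·9 = 315
  i=4: C(7,4)·!3 = 35·2 = 70
  i=5: C(7,5)·!2 = 21·1 = 21
  i=6: C(7,6)·!1 = 7·0 = 0
  i=7: C(7,7)·!0 = 1·1 = 1
Total = 407.

407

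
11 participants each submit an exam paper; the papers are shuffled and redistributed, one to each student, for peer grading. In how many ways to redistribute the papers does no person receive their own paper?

14684570

By inclusion-exclusion, !11 = Σ (-1)^k · 11!/k! for k=0..11
= 11! - 11!/1! + 11!/2! - 11!/3! + 11!/4! - 11!/5! + 11!/6! - 11!/7! + 11!/8! - 11!/9! + 11!/10! - 11!/11!
= 39916800 - 39916800 + 19958400 - 6652800 + 1663200 - 332640 + 55440 - 7920 + 990 - 110 + 11 - 1
= 14684570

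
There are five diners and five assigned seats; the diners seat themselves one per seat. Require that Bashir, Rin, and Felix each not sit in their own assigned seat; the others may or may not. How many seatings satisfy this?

Let A_j be the event that the j-th constrained one is fixed. By inclusion-exclusion over the 3 events:
Σ_{j=0}^{3} (-1)^j C(3,j)(5-j)!
= C(3,0)·5! - C(3,1)·4! + C(3,2)·3! - C(3,3)·2!
= 120 - 72 + 18 - 2
= 64

64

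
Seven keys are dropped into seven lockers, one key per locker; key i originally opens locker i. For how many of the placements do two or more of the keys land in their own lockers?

1331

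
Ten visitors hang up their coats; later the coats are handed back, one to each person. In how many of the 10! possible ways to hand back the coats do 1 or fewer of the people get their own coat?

2669921

Sum C(10,i)·!(10-i) for i = 0..1:
  i=0: C(10,0)·!10 = 1·1334961 = 1334961
  i=1: C(10,1)·!9 = 10·133496 = 1334960
Total = 2669921.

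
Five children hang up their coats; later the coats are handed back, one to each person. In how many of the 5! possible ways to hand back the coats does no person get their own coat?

44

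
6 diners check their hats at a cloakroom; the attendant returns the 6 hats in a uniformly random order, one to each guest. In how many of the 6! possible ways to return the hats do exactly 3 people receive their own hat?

40

Choose which 3 of the 6 are fixed: C(6,3) = 20.
The other 3 form a derangement: !3 = 2.
Total: 20 × 2 = 40.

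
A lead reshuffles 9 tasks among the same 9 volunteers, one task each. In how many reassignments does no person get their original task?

The subfactorial !9 = [9!/e] (nearest integer).
9! = 362880, and 362880/e ≈ 133496.09, so !9 = 133496.

133496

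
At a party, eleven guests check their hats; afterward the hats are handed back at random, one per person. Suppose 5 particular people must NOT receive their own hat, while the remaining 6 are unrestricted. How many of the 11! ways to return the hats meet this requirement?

Inclusion-exclusion on the 5 forbidden self-matches:
Σ_{j=0}^{5} (-1)^j C(5,j)(11-j)!
= C(5,0)·11! - C(5,1)·10! + C(5,2)·9! - C(5,3)·8! + C(5,4)·7! - C(5,5)·6!
= 39916800 - 18144000 + 3628800 - 403200 + 25200 - 720
= 25022880

25022880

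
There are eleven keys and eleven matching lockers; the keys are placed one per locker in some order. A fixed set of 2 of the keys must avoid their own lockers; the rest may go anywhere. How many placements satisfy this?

33022080

Inclusion-exclusion on the 2 forbidden self-matches:
Σ_{j=0}^{2} (-1)^j C(2,j)(11-j)!
= C(2,0)·11! - C(2,1)·10! + C(2,2)·9!
= 39916800 - 7257600 + 362880
= 33022080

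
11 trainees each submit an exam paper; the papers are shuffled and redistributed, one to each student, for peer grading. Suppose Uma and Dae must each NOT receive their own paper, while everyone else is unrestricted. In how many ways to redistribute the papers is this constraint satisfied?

33022080

Let A_j be the event that the j-th constrained one is fixed. By inclusion-exclusion over the 2 events:
Σ_{j=0}^{2} (-1)^j C(2,j)(11-j)!
= C(2,0)·11! - C(2,1)·10! + C(2,2)·9!
= 39916800 - 7257600 + 362880
= 33022080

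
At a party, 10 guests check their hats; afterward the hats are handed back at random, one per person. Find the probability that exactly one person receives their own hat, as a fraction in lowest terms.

Favorable outcomes: C(10,1)·!9 = 10·133496 = 1334960.
Total outcomes: 10! = 3628800.
Probability = 1334960/3628800 = 16687/45360.

16687/45360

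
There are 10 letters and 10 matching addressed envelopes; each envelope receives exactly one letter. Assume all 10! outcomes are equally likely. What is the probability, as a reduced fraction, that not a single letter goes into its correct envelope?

Favorable outcomes: !10 = 1334961.
Total outcomes: 10! = 3628800.
Probability = 1334961/3628800 = 16481/44800.

16481/44800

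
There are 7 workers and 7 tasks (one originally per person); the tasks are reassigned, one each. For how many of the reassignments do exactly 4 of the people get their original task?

70

Choose which 4 of the 7 are fixed: C(7,4) = 35.
The remaining 3 must be deranged: !3 = 2.
Total: 35 × 2 = 70.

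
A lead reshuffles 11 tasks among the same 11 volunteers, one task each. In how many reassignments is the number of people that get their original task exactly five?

122430

Pick the 5 fixed positions: C(11,5) = 462 ways.
The remaining 6 must be deranged: !6 = 265.
Total: 462 × 265 = 122430.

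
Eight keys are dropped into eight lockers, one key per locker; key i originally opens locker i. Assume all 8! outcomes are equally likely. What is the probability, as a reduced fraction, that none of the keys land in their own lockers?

Favorable outcomes: !8 = 14833.
Total outcomes: 8! = 40320.
Probability = 14833/40320 = 2119/5760.

2119/5760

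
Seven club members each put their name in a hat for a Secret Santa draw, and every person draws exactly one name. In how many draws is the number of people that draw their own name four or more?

92

# with exactly i fixed is C(7,i)·!(7-i); sum over i=4..7:
  i=4: C(7,4)·!3 = 35·2 = 70
  i=5: C(7,5)·!2 = 21·1 = 21
  i=6: C(7,6)·!1 = 7·0 = 0
  i=7: C(7,7)·!0 = 1·1 = 1
Total = 92.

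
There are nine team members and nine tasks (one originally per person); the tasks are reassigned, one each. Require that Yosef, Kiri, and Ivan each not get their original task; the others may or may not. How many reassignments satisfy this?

256320

Let A_j be the event that the j-th constrained one is fixed. By inclusion-exclusion over the 3 events:
Σ_{j=0}^{3} (-1)^j C(3,j)(9-j)!
= C(3,0)·9! - C(3,1)·8! + C(3,2)·7! - C(3,3)·6!
= 362880 - 120960 + 15120 - 720
= 256320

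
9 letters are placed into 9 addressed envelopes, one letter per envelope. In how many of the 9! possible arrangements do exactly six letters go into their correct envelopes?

Choose which 6 of the 9 are fixed: C(9,6) = 84.
The remaining 3 must be deranged: !3 = 2.
Total: 84 × 2 = 168.

168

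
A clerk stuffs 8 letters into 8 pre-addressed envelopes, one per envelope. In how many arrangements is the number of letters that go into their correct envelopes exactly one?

14832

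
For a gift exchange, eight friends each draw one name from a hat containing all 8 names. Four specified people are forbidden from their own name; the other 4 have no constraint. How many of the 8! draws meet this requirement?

Inclusion-exclusion on the 4 forbidden self-matches:
Σ_{j=0}^{4} (-1)^j C(4,j)(8-j)!
= C(4,0)·8! - C(4,1)·7! + C(4,2)·6! - C(4,3)·5! + C(4,4)·4!
= 40320 - 20160 + 4320 - 480 + 24
= 24024

24024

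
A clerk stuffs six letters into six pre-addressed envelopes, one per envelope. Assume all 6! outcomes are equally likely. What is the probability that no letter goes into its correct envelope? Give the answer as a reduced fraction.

53/144

Favorable outcomes: !6 = 265.
Total outcomes: 6! = 720.
Probability = 265/720 = 53/144.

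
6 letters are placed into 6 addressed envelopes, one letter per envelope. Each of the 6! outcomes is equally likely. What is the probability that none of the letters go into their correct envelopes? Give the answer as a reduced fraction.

53/144

Favorable outcomes: !6 = 265.
Total outcomes: 6! = 720.
Probability = 265/720 = 53/144.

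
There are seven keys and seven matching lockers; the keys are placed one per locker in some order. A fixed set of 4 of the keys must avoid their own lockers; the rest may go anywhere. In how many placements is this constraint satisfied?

Inclusion-exclusion on the 4 forbidden self-matches:
Σ_{j=0}^{4} (-1)^j C(4,j)(7-j)!
= C(4,0)·7! - C(4,1)·6! + C(4,2)·5! - C(4,3)·4! + C(4,4)·3!
= 5040 - 2880 + 720 - 96 + 6
= 2790

2790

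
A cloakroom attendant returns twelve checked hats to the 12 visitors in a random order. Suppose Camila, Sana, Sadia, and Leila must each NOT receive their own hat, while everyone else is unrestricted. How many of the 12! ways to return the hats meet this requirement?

339696000

Inclusion-exclusion on the 4 forbidden self-matches:
Σ_{j=0}^{4} (-1)^j C(4,j)(12-j)!
= C(4,0)·12! - C(4,1)·11! + C(4,2)·10! - C(4,3)·9! + C(4,4)·8!
= 479001600 - 159667200 + 21772800 - 1451520 + 40320
= 339696000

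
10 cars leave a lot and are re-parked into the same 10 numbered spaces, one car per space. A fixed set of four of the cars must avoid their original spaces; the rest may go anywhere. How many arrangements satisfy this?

Let A_j be the event that the j-th constrained one is fixed. By inclusion-exclusion over the 4 events:
Σ_{j=0}^{4} (-1)^j C(4,j)(10-j)!
= C(4,0)·10! - C(4,1)·9! + C(4,2)·8! - C(4,3)·7! + C(4,4)·6!
= 3628800 - 1451520 + 241920 - 20160 + 720
= 2399760

2399760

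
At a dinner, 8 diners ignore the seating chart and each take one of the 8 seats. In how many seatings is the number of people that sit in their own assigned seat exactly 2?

7420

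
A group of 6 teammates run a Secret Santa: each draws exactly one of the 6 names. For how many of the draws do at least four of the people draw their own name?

16

# with exactly i fixed is C(6,i)·!(6-i); sum over i=4..6:
  i=4: C(6,4)·!2 = 15·1 = 15
  i=5: C(6,5)·!1 = 6·0 = 0
  i=6: C(6,6)·!0 = 1·1 = 1
Total = 16.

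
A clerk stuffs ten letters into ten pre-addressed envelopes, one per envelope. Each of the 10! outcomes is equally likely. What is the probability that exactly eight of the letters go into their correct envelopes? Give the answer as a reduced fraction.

1/80640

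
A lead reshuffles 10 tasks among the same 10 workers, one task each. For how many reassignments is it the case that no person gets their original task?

Use !n = n·!(n-1) + (-1)^n.
!10 = 10·133496 + 1 = 1334961

1334961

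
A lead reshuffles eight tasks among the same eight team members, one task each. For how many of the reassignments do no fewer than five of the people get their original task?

141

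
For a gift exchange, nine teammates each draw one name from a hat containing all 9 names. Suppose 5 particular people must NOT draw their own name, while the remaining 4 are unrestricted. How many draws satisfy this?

Let A_j be the event that the j-th constrained one is fixed. By inclusion-exclusion over the 5 events:
Σ_{j=0}^{5} (-1)^j C(5,j)(9-j)!
= C(5,0)·9! - C(5,1)·8! + C(5,2)·7! - C(5,3)·6! + C(5,4)·5! - C(5,5)·4!
= 362880 - 201600 + 50400 - 7200 + 600 - 24
= 205056

205056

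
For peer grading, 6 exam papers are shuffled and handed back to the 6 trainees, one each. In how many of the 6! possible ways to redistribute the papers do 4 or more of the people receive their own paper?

# with exactly i fixed is C(6,i)·!(6-i); sum over i=4..6:
  i=4: C(6,4)·!2 = 15·1 = 15
  i=5: C(6,5)·!1 = 6·0 = 0
  i=6: C(6,6)·!0 = 1·1 = 1
Total = 16.

16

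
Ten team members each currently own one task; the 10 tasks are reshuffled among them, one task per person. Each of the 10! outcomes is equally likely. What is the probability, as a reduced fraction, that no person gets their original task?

16481/44800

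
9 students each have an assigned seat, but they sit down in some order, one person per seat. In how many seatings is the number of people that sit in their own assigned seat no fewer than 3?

29143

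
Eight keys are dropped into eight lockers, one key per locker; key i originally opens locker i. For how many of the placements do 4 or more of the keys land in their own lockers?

771

# with exactly i fixed is C(8,i)·!(8-i); sum over i=4..8:
  i=4: C(8,4)·!4 = 70·9 = 630
  i=5: C(8,5)·!3 = 56·2 = 112
  i=6: C(8,6)·!2 = 28·1 = 28
  i=7: C(8,7)·!1 = 8·0 = 0
  i=8: C(8,8)·!0 = 1·1 = 1
Total = 771.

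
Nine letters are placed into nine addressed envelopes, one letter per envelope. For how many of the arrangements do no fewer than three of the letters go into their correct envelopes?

29143

Sum C(9,i)·!(9-i) for i = 3..9:
  i=3: C(9,3)·!6 = 84·265 = 22260
  i=4: C(9,4)·!5 = 126·44 = 5544
  i=5: C(9,5)·!4 = 126·9 = 1134
  i=6: C(9,6)·!3 = 84·2 = 168
  i=7: C(9,7)·!2 = 36·1 = 36
  i=8: C(9,8)·!1 = 9·0 = 0
  i=9: C(9,9)·!0 = 1·1 = 1
Total = 29143.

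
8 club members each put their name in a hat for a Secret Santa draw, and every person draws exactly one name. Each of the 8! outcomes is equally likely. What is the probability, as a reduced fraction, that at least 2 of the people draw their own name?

Favorable outcomes: Σ_{i≥2} C(8,i)·!(8-i) = 28·265 + 56·44 + 70·9 + 56·2 + 28·1 + 8·0 + 1·1 = 10655.
Total outcomes: 8! = 40320.
Probability = 10655/40320 = 2131/8064.

2131/8064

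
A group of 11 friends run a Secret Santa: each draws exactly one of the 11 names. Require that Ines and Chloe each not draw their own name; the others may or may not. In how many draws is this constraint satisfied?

33022080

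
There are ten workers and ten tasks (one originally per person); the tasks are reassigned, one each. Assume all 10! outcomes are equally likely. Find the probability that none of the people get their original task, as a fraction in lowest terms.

16481/44800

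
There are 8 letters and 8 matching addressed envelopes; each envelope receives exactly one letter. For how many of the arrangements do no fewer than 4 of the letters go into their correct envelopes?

771

Sum C(8,i)·!(8-i) for i = 4..8:
  i=4: C(8,4)·!4 = 70·9 = 630
  i=5: C(8,5)·!3 = 56·2 = 112
  i=6: C(8,6)·!2 = 28·1 = 28
  i=7: C(8,7)·!1 = 8·0 = 0
  i=8: C(8,8)·!0 = 1·1 = 1
Total = 771.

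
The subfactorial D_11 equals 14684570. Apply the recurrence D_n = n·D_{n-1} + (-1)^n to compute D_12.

176214841

D_12 = 12·14684570 + 1 = 176214841.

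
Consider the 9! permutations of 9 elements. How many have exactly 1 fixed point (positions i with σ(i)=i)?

Pick the single fixed position: C(9,1) = 9 ways.
The remaining 8 must be deranged: !8 = 14833.
Total: 9 × 14833 = 133497.

133497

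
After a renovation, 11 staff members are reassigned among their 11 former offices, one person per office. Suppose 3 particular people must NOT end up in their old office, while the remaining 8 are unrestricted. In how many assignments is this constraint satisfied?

30078720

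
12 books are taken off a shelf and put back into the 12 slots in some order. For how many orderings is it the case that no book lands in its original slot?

176214841

By inclusion-exclusion, !12 = Σ (-1)^k · 12!/k! for k=0..12
= 12! - 12!/1! + 12!/2! - 12!/3! + 12!/4! - 12!/5! + 12!/6! - 12!/7! + 12!/8! - 12!/9! + 12!/10! - 12!/11! + 12!/12!
= 479001600 - 479001600 + 239500800 - 79833600 + 19958400 - 3991680 + 665280 - 95040 + 11880 - 1320 + 132 - 12 + 1
= 176214841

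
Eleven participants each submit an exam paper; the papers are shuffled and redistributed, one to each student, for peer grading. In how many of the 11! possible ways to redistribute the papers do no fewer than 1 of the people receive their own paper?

# with exactly i fixed is C(11,i)·!(11-i); sum over i=1..11:
  i=1: C(11,1)·!10 = 11·1334961 = 14684571
  i=2: C(11,2)·!9 = 55·133496 = 7342280
  i=3: C(11,3)·!8 = 165·14833 = 2447445
  i=4: C(11,4)·!7 = 330·1854 = 611820
  i=5: C(11,5)·!6 = 462·265 = 122430
  i=6: C(11,6)·!5 = 462·44 = 20328
  i=7: C(11,7)·!4 = 330·9 = 2970
  i=8: C(11,8)·!3 = 165·2 = 330
  i=9: C(11,9)·!2 = 55·1 = 55
  i=10: C(11,10)·!1 = 11·0 = 0
  i=11: C(11,11)·!0 = 1·1 = 1
Total = 25232230.

25232230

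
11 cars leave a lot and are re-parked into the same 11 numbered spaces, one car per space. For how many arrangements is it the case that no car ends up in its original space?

14684570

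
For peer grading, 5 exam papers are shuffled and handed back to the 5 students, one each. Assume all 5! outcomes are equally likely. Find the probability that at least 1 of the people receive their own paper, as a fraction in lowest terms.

19/30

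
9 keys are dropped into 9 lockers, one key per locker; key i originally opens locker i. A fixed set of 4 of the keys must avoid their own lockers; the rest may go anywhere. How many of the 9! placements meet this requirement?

Inclusion-exclusion on the 4 forbidden self-matches:
Σ_{j=0}^{4} (-1)^j C(4,j)(9-j)!
= C(4,0)·9! - C(4,1)·8! + C(4,2)·7! - C(4,3)·6! + C(4,4)·5!
= 362880 - 161280 + 30240 - 2880 + 120
= 229080

229080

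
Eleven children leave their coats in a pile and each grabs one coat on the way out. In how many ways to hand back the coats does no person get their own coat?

14684570

!11 = 11! · Σ_{k=0}^{11} (-1)^k/k!
= 11! - 11!/1! + 11!/2! - 11!/3! + 11!/4! - 11!/5! + 11!/6! - 11!/7! + 11!/8! - 11!/9! + 11!/10! - 11!/11!
= 39916800 - 39916800 + 19958400 - 6652800 + 1663200 - 332640 + 55440 - 7920 + 990 - 110 + 11 - 1
= 14684570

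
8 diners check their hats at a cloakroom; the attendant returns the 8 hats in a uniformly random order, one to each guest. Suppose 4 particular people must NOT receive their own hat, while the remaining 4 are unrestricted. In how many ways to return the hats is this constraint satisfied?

Let A_j be the event that the j-th constrained one is fixed. By inclusion-exclusion over the 4 events:
Σ_{j=0}^{4} (-1)^j C(4,j)(8-j)!
= C(4,0)·8! - C(4,1)·7! + C(4,2)·6! - C(4,3)·5! + C(4,4)·4!
= 40320 - 20160 + 4320 - 480 + 24
= 24024

24024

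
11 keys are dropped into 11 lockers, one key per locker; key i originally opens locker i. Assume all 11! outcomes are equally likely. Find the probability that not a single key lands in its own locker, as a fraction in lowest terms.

Favorable outcomes: !11 = 14684570.
Total outcomes: 11! = 39916800.
Probability = 14684570/39916800 = 1468457/3991680.

1468457/3991680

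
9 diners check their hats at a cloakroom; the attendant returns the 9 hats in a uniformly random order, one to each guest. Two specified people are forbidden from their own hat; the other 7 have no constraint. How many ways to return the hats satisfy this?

287280

Let A_j be the event that the j-th constrained one is fixed. By inclusion-exclusion over the 2 events:
Σ_{j=0}^{2} (-1)^j C(2,j)(9-j)!
= C(2,0)·9! - C(2,1)·8! + C(2,2)·7!
= 362880 - 80640 + 5040
= 287280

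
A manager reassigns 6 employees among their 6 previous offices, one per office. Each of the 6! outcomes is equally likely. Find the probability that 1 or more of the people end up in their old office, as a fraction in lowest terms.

91/144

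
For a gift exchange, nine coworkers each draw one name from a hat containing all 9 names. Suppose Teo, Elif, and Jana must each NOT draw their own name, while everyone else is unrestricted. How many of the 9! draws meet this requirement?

256320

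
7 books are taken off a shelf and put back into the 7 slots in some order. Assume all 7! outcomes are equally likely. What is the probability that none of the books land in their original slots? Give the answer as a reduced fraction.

Favorable outcomes: !7 = 1854.
Total outcomes: 7! = 5040.
Probability = 1854/5040 = 103/280.

103/280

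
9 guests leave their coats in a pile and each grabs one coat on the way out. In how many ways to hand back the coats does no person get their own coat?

133496

By inclusion-exclusion, !9 = Σ (-1)^k · 9!/k! for k=0..9
= 9! - 9!/1! + 9!/2! - 9!/3! + 9!/4! - 9!/5! + 9!/6! - 9!/7! + 9!/8! - 9!/9!
= 362880 - 362880 + 181440 - 60480 + 15120 - 3024 + 504 - 72 + 9 - 1
= 133496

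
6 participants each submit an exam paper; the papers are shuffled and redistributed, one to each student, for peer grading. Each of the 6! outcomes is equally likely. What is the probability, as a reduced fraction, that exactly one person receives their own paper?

Favorable outcomes: C(6,1)·!5 = 6·44 = 264.
Total outcomes: 6! = 720.
Probability = 264/720 = 11/30.

11/30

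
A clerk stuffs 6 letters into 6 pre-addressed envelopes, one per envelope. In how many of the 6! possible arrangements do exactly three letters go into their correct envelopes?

Pick the 3 fixed positions: C(6,3) = 20 ways.
The remaining 3 must be deranged: !3 = 2.
Total: 20 × 2 = 40.

40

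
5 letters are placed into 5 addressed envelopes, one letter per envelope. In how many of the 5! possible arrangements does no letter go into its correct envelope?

!5 = 5! · Σ_{k=0}^{5} (-1)^k/k!
= 5! - 5!/1! + 5!/2! - 5!/3! + 5!/4! - 5!/5!
= 120 - 120 + 60 - 20 + 5 - 1
= 44

44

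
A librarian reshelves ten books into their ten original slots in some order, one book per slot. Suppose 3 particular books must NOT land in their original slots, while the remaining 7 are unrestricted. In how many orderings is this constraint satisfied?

2656080

Inclusion-exclusion on the 3 forbidden self-matches:
Σ_{j=0}^{3} (-1)^j C(3,j)(10-j)!
= C(3,0)·10! - C(3,1)·9! + C(3,2)·8! - C(3,3)·7!
= 3628800 - 1088640 + 120960 - 5040
= 2656080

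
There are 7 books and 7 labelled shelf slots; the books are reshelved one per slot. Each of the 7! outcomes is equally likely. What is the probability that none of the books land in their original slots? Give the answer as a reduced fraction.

Favorable outcomes: !7 = 1854.
Total outcomes: 7! = 5040.
Probability = 1854/5040 = 103/280.

103/280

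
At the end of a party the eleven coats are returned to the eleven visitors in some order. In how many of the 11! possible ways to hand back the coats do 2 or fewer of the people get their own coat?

36711421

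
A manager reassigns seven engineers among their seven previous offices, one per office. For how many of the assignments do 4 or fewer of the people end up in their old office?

5018

# with exactly i fixed is C(7,i)·!(7-i); sum over i=0..4:
  i=0: C(7,0)·!7 = 1·1854 = 1854
  i=1: C(7,1)·!6 = 7·265 = 1855
  i=2: C(7,2)·!5 = 21·44 = 924
  i=3: C(7,3)·!4 = 35·9 = 315
  i=4: C(7,4)·!3 = 35·2 = 70
Total = 5018.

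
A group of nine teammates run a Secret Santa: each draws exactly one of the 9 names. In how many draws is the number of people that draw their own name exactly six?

168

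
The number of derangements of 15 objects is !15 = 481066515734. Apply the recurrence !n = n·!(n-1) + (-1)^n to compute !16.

!16 = 16·481066515734 + 1 = 7697064251745.

7697064251745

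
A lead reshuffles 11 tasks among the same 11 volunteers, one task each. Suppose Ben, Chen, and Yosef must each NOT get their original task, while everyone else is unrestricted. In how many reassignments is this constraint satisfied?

Let A_j be the event that the j-th constrained one is fixed. By inclusion-exclusion over the 3 events:
Σ_{j=0}^{3} (-1)^j C(3,j)(11-j)!
= C(3,0)·11! - C(3,1)·10! + C(3,2)·9! - C(3,3)·8!
= 39916800 - 10886400 + 1088640 - 40320
= 30078720

30078720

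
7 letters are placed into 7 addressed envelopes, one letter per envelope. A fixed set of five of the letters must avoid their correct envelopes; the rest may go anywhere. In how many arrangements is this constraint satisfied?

Inclusion-exclusion on the 5 forbidden self-matches:
Σ_{j=0}^{5} (-1)^j C(5,j)(7-j)!
= C(5,0)·7! - C(5,1)·6! + C(5,2)·5! - C(5,3)·4! + C(5,4)·3! - C(5,5)·2!
= 5040 - 3600 + 1200 - 240 + 30 - 2
= 2428

2428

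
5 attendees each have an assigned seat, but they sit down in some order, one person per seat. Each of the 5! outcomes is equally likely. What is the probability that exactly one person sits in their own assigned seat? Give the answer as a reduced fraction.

3/8

Favorable outcomes: C(5,1)·!4 = 5·9 = 45.
Total outcomes: 5! = 120.
Probability = 45/120 = 3/8.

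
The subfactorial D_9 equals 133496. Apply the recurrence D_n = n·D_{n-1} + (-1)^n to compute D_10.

1334961

D_10 = 10·133496 + 1 = 1334961.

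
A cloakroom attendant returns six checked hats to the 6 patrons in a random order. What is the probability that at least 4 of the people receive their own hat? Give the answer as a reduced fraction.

Favorable outcomes: Σ_{i≥4} C(6,i)·!(6-i) = 15·1 + 6·0 + 1·1 = 16.
Total outcomes: 6! = 720.
Probability = 16/720 = 1/45.

1/45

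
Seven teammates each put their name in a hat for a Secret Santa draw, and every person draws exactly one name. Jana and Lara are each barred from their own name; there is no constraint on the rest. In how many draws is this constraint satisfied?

3720

Inclusion-exclusion on the 2 forbidden self-matches:
Σ_{j=0}^{2} (-1)^j C(2,j)(7-j)!
= C(2,0)·7! - C(2,1)·6! + C(2,2)·5!
= 5040 - 1440 + 120
= 3720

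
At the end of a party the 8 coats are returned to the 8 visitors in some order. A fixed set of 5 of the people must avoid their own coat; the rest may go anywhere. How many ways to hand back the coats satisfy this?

21234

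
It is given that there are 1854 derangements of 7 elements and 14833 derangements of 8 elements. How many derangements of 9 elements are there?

!9 = (9-1)·(!8 + !7) = 8·(14833 + 1854) = 8·16687 = 133496.

133496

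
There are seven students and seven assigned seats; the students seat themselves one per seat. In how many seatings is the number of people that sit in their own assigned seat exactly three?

Pick the 3 fixed positions: C(7,3) = 35 ways.
The other 4 form a derangement: !4 = 9.
Total: 35 × 9 = 315.

315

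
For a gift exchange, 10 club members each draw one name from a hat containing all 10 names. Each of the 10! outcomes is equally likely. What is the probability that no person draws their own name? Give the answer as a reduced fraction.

16481/44800

Favorable outcomes: !10 = 1334961.
Total outcomes: 10! = 3628800.
Probability = 1334961/3628800 = 16481/44800.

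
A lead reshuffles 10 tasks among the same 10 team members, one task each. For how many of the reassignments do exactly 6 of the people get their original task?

Pick the 6 fixed positions: C(10,6) = 210 ways.
The remaining 4 must be deranged: !4 = 9.
Total: 210 × 9 = 1890.

1890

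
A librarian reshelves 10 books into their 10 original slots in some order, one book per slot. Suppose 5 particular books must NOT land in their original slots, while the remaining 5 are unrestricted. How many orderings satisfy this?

2170680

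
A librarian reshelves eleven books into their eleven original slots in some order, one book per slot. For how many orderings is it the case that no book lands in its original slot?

!11 is the nearest integer to 11!/e.
11! = 39916800, and 39916800/e ≈ 14684570.08, so !11 = 14684570.

14684570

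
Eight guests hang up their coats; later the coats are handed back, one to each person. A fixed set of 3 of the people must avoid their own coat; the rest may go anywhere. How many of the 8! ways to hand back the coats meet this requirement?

Let A_j be the event that the j-th constrained one is fixed. By inclusion-exclusion over the 3 events:
Σ_{j=0}^{3} (-1)^j C(3,j)(8-j)!
= C(3,0)·8! - C(3,1)·7! + C(3,2)·6! - C(3,3)·5!
= 40320 - 15120 + 2160 - 120
= 27240

27240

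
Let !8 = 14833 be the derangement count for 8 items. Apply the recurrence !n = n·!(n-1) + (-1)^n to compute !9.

133496

!9 = 9·14833 - 1 = 133496.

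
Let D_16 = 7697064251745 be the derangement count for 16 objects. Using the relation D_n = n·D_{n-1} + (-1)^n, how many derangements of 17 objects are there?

D_17 = 17·7697064251745 - 1 = 130850092279664.

130850092279664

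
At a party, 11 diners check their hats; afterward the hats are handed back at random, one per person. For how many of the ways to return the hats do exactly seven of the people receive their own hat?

Pick the 7 fixed positions: C(11,7) = 330 ways.
The remaining 4 must be deranged: !4 = 9.
Total: 330 × 9 = 2970.

2970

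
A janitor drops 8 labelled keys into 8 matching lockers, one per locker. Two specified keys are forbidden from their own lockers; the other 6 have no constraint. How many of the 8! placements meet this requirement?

Let A_j be the event that the j-th constrained one is fixed. By inclusion-exclusion over the 2 events:
Σ_{j=0}^{2} (-1)^j C(2,j)(8-j)!
= C(2,0)·8! - C(2,1)·7! + C(2,2)·6!
= 40320 - 10080 + 720
= 30960

30960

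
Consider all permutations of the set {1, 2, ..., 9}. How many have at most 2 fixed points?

333737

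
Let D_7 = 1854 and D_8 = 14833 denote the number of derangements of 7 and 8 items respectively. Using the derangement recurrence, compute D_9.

133496

D_9 = (9-1)·(D_8 + D_7) = 8·(14833 + 1854) = 8·16687 = 133496.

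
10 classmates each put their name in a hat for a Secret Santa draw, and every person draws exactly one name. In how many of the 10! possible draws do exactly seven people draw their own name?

Choose which 7 of the 10 are fixed: C(10,7) = 120.
The other 3 form a derangement: !3 = 2.
Total: 120 × 2 = 240.

240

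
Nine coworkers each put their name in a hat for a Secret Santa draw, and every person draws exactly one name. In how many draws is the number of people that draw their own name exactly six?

Choose which 6 of the 9 are fixed: C(9,6) = 84.
The other 3 form a derangement: !3 = 2.
Total: 84 × 2 = 168.

168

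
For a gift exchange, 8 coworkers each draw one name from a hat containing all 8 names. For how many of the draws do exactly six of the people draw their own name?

28

Pick the 6 fixed positions: C(8,6) = 28 ways.
The remaining 2 must be deranged: !2 = 1.
Total: 28 × 1 = 28.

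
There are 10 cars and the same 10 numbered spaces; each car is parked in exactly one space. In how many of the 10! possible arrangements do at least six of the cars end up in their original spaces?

2176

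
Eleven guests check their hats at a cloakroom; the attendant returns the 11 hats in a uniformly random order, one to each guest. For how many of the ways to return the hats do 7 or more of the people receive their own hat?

3356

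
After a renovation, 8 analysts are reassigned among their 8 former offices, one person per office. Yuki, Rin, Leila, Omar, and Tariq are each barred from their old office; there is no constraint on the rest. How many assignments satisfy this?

21234

Inclusion-exclusion on the 5 forbidden self-matches:
Σ_{j=0}^{5} (-1)^j C(5,j)(8-j)!
= C(5,0)·8! - C(5,1)·7! + C(5,2)·6! - C(5,3)·5! + C(5,4)·4! - C(5,5)·3!
= 40320 - 25200 + 7200 - 1200 + 120 - 6
= 21234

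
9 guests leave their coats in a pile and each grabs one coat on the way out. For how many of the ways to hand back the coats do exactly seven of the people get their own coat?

36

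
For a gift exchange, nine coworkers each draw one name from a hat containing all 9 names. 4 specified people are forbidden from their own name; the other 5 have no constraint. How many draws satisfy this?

Let A_j be the event that the j-th constrained one is fixed. By inclusion-exclusion over the 4 events:
Σ_{j=0}^{4} (-1)^j C(4,j)(9-j)!
= C(4,0)·9! - C(4,1)·8! + C(4,2)·7! - C(4,3)·6! + C(4,4)·5!
= 362880 - 161280 + 30240 - 2880 + 120
= 229080

229080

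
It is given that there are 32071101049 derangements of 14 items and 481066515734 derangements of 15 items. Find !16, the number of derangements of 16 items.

!16 = (16-1)·(!15 + !14) = 15·(481066515734 + 32071101049) = 15·513137616783 = 7697064251745.

7697064251745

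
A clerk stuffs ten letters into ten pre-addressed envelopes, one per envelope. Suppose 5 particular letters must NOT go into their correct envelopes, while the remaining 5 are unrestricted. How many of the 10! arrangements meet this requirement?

2170680

Inclusion-exclusion on the 5 forbidden self-matches:
Σ_{j=0}^{5} (-1)^j C(5,j)(10-j)!
= C(5,0)·10! - C(5,1)·9! + C(5,2)·8! - C(5,3)·7! + C(5,4)·6! - C(5,5)·5!
= 3628800 - 1814400 + 403200 - 50400 + 3600 - 120
= 2170680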